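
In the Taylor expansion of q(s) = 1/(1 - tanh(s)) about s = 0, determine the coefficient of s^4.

1/3

Let u equal the inner series; expand the outer function in u and truncate.
[s^0] = 1;  [s^1] = 1;  [s^2] = 1;  [s^3] = 2/3;  [s^4] = 1/3.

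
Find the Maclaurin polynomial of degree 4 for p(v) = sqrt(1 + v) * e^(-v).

Take the Cauchy product of the two expansions.
[v^0] = 1;  [v^1] = -1/2;  [v^2] = -1/8;  [v^3] = 13/48;  [v^4] = -79/384.

-79*v^4/384 + 13*v^3/48 - v^2/8 - v/2 + 1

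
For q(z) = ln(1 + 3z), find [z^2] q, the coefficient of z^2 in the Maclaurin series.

-9/2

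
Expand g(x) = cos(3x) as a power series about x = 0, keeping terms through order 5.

Use the known series and substitute for the argument.
g(0) = 1
g′(0) = 0
g′′(0) = -9
g′′′(0) = 0
g^(4)(0) = 81
g^(5)(0) = 0

27*x^4/8 - 9*x^2/2 + 1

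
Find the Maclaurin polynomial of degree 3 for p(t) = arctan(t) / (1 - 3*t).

Use 1/(1 - r) = Σ r^k on the denominator, then take the Cauchy product.
[t^0] = 0;  [t^1] = 1;  [t^2] = 3;  [t^3] = 26/3.

26*t^3/3 + 3*t^2 + t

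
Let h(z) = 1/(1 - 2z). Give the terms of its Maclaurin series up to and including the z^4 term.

Differentiate repeatedly and evaluate at the center.
h(0) = 1
h′(0) = 2
h′′(0) = 8
h′′′(0) = 48
h^(4)(0) = 384

16*z^4 + 8*z^3 + 4*z^2 + 2*z + 1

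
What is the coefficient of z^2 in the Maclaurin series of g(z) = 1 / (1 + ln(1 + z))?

3/2

Write 1/(1+u) = 1 - u + u^2 - u^3 + ... and substitute the series for u.
g(0) = 1
g′(0) = -1
g′′(0) = 3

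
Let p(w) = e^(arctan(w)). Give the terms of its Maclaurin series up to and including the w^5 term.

w^5/24 - 7*w^4/24 - w^3/6 + w^2/2 + w + 1

Substitute the inner expansion into the outer series and collect powers.
p(0) = 1
p′(0) = 1
p′′(0) = 1
p′′′(0) = -1
p^(4)(0) = -7
p^(5)(0) = 5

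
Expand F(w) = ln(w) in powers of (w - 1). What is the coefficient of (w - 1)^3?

c_3 = F′′′(1)/3! = 1/3.

1/3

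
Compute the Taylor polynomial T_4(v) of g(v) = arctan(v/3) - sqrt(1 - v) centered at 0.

Expand each term separately and add.
g(0) = -1
g′(0) = 5/6
g′′(0) = 1/4
g′′′(0) = 65/216
g^(4)(0) = 15/16
Dividing each by k! gives the coefficients c_0, ..., c_4.

5*v^4/128 + 65*v^3/1296 + v^2/8 + 5*v/6 - 1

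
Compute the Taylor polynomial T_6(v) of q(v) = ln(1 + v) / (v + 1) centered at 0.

Expand 1/(denominator) as a geometric series and multiply by the numerator's series.

-49*v^6/20 + 137*v^5/60 - 25*v^4/12 + 11*v^3/6 - 3*v^2/2 + v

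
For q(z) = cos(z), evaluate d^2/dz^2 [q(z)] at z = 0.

Apply the Taylor formula c_k = f^(k)(a)/k!.
The coefficient of z^2 in the expansion is -1/2, so q′′(0) = 2! * (-1/2) = -1.

-1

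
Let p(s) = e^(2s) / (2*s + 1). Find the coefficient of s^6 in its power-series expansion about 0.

Use 1/(1 - r) = Σ r^k on the denominator, then take the Cauchy product.
[s^0] = 1;  [s^1] = 0;  [s^2] = 2;  [s^3] = -8/3;  [s^4] = 6;  [s^5] = -176/15;  [s^6] = 212/9.
So c_6 = p^(6)(0)/6! = 212/9.

212/9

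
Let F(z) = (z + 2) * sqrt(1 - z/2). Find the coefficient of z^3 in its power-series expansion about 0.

Shift and add copies of the series according to the polynomial's terms.
[z^0] = 2;  [z^1] = 1/2;  [z^2] = -5/16;  [z^3] = -3/64.

-3/64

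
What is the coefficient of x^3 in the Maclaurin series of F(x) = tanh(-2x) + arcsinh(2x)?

Add the two expansions coefficient-wise.
F(0) = 0
F′(0) = 0
F′′(0) = 0
F′′′(0) = 8

4/3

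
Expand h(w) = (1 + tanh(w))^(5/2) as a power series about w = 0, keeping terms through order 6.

Let u equal the inner series; expand the outer function in u and truncate.
[w^0] = 1;  [w^1] = 5/2;  [w^2] = 15/8;  [w^3] = -25/48;  [w^4] = -165/128;  [w^5] = 25/768;  [w^6] = 2321/3072.

2321*w^6/3072 + 25*w^5/768 - 165*w^4/128 - 25*w^3/48 + 15*w^2/8 + 5*w/2 + 1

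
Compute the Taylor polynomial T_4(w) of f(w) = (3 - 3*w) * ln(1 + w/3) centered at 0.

-5*w^4/108 + 11*w^3/54 - 7*w^2/6 + w

Multiply each power in the prefactor through the base expansion.
f(0) = 0
f′(0) = 1
f′′(0) = -7/3
f′′′(0) = 11/9
f^(4)(0) = -10/9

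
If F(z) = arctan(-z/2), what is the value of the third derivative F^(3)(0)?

1/4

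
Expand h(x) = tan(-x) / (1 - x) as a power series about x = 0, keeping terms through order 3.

Expand each factor separately, then convolve coefficients.

-4*x^3/3 - x^2 - x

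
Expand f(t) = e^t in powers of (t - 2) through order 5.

(t - 2)^5*e^(2)/120 + (t - 2)^4*e^(2)/24 + (t - 2)^3*e^(2)/6 + (t - 2)^2*e^(2)/2 + (t - 2)*e^(2) + e^(2)

f(2) = e^(2)
f′(2) = e^(2)
f′′(2) = e^(2)
f′′′(2) = e^(2)
f^(4)(2) = e^(2)
f^(5)(2) = e^(2)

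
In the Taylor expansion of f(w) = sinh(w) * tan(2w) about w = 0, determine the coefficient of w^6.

851/180

Multiply the two series term by term and collect like powers.
f(0) = 0
f′(0) = 0
f′′(0) = 4
f′′′(0) = 0
f^(4)(0) = 72
f^(5)(0) = 0
f^(6)(0) = 3404
The Taylor polynomial is Σ f^(k)(0)/k! · w^k.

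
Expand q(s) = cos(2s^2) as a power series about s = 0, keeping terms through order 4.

1 - 2*s^4

q(0) = 1
q′(0) = 0
q′′(0) = 0
q′′′(0) = 0
q^(4)(0) = -48
Then c_k = q^(k)(0)/k! gives each Taylor coefficient.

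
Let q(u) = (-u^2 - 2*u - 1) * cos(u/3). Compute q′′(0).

-17/9

Multiply each power in the prefactor through the base expansion.
From the series, [u^2] q = -17/18; multiply by 2! = 2 to get -17/9.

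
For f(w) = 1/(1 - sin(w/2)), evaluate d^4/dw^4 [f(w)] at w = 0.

Substitute the inner expansion into the outer series and collect powers.
The coefficient of w^4 in the expansion is 1/24, so f^(4)(0) = 4! * (1/24) = 1.

1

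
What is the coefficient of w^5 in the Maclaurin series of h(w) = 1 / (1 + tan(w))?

-32/15

Use the geometric series for the reciprocal, then substitute.
[w^0] = 1;  [w^1] = -1;  [w^2] = 1;  [w^3] = -4/3;  [w^4] = 5/3;  [w^5] = -32/15.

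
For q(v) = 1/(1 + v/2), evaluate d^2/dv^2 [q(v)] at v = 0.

1/2

Differentiate repeatedly and evaluate at the center.
From the series, [v^2] q = 1/4; multiply by 2! = 2 to get 1/2.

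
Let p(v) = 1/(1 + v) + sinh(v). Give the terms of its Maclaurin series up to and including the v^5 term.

-119*v^5/120 + v^4 - 5*v^3/6 + v^2 + 1

Add the two expansions coefficient-wise.
p(0) = 1
p′(0) = 0
p′′(0) = 2
p′′′(0) = -5
p^(4)(0) = 24
p^(5)(0) = -119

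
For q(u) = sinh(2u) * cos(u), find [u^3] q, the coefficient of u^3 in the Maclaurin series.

Multiply the two series term by term and collect like powers.
[u^0] = 0;  [u^1] = 2;  [u^2] = 0;  [u^3] = 1/3.

1/3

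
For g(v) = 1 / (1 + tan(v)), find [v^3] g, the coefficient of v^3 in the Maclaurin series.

-4/3

Write 1/(1+u) = 1 - u + u^2 - u^3 + ... and substitute the series for u.
g(0) = 1
g′(0) = -1
g′′(0) = 2
g′′′(0) = -8
So c_3 = g′′′(0)/3! = -4/3.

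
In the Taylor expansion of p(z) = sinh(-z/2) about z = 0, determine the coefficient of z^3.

-1/48

Differentiate repeatedly and evaluate at the center.
[z^0] = 0;  [z^1] = -1/2;  [z^2] = 0;  [z^3] = -1/48.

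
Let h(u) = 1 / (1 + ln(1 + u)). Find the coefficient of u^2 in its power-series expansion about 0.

Write 1/(1+u) = 1 - u + u^2 - u^3 + ... and substitute the series for u.
[u^0] = 1;  [u^1] = -1;  [u^2] = 3/2.

3/2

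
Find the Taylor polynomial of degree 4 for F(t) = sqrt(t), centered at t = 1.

Differentiate repeatedly and evaluate at the center.
F(1) = 1
F′(1) = 1/2
F′′(1) = -1/4
F′′′(1) = 3/8
F^(4)(1) = -15/16

-5*(t - 1)^4/128 + (t - 1)^3/16 - (t - 1)^2/8 + (t - 1)/2 + 1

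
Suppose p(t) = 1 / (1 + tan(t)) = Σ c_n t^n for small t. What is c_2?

1

Use the geometric series for the reciprocal, then substitute.
p(0) = 1
p′(0) = -1
p′′(0) = 2
Dividing each by k! gives the coefficients c_0, ..., c_2.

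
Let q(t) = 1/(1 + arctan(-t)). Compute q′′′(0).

4

Compose series: expand the inner function first, then feed it into the outer expansion.
From the series, [t^3] q = 2/3; multiply by 3! = 6 to get 4.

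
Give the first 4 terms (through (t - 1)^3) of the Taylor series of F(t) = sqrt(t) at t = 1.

Differentiate repeatedly and evaluate at the center.

(t - 1)^3/16 - (t - 1)^2/8 + (t - 1)/2 + 1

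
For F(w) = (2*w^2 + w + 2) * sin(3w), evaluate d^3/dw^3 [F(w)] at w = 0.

Distribute the polynomial across the series and collect like powers.
The coefficient of w^3 in the expansion is -3, so F′′′(0) = 3! * (-3) = -18.

-18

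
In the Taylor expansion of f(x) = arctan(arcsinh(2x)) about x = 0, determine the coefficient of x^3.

Compose series: expand the inner function first, then feed it into the outer expansion.
f(0) = 0
f′(0) = 2
f′′(0) = 0
f′′′(0) = -24

-4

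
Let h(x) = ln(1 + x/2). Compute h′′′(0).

Compute the successive derivatives at the expansion point and divide by k!.
From the series, [x^3] h = 1/24; multiply by 3! = 6 to get 1/4.

1/4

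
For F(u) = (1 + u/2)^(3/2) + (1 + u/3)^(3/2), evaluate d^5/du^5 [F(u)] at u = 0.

-1375/27648

Expand each term separately and add.
The coefficient of u^5 in the expansion is -275/663552, so F^(5)(0) = 5! * (-275/663552) = -1375/27648.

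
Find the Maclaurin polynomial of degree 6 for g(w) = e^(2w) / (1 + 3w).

16843*w^6/45 - 1871*w^5/15 + 125*w^4/3 - 41*w^3/3 + 5*w^2 - w + 1

Expand each factor separately, then convolve coefficients.
g(0) = 1
g′(0) = -1
g′′(0) = 10
g′′′(0) = -82
g^(4)(0) = 1000
g^(5)(0) = -14968
g^(6)(0) = 269488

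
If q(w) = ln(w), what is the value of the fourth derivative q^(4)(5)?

The coefficient of (w - 5)^4 in the expansion is -1/2500, so q^(4)(5) = 4! * (-1/2500) = -6/625.

-6/625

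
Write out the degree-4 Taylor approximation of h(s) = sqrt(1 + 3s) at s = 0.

-405*s^4/128 + 27*s^3/16 - 9*s^2/8 + 3*s/2 + 1

h(0) = 1
h′(0) = 3/2
h′′(0) = -9/4
h′′′(0) = 81/8
h^(4)(0) = -1215/16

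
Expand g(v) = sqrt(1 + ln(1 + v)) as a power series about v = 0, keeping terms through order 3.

Substitute the inner expansion into the outer series and collect powers.
[v^0] = 1;  [v^1] = 1/2;  [v^2] = -3/8;  [v^3] = 17/48.

17*v^3/48 - 3*v^2/8 + v/2 + 1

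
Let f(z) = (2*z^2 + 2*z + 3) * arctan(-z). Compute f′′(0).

Shift and add copies of the series according to the polynomial's terms.
The coefficient of z^2 in the expansion is -2, so f′′(0) = 2! * (-2) = -4.

-4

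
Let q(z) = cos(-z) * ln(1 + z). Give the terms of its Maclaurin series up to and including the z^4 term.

Expand each factor separately, then convolve coefficients.
q(0) = 0
q′(0) = 1
q′′(0) = -1
q′′′(0) = -1
q^(4)(0) = 0

-z^3/6 - z^2/2 + z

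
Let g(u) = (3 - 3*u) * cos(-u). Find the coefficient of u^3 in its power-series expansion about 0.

3/2

Multiply each power in the prefactor through the base expansion.
g(0) = 3
g′(0) = -3
g′′(0) = -3
g′′′(0) = 9
So c_3 = g′′′(0)/3! = 3/2.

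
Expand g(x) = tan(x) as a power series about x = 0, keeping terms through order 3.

x^3/3 + x

[x^0] = 0;  [x^1] = 1;  [x^2] = 0;  [x^3] = 1/3.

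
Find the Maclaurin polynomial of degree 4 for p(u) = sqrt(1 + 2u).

-5*u^4/8 + u^3/2 - u^2/2 + u + 1

[u^0] = 1;  [u^1] = 1;  [u^2] = -1/2;  [u^3] = 1/2;  [u^4] = -5/8.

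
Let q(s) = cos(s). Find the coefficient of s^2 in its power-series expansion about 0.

-1/2

Differentiate repeatedly and evaluate at the center.
[s^0] = 1;  [s^1] = 0;  [s^2] = -1/2.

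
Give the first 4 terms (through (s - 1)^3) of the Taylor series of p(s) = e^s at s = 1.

e*(s - 1)^3/6 + e*(s - 1)^2/2 + e*(s - 1) + e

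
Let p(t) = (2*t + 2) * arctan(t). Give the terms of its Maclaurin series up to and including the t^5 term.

Distribute the polynomial across the series and collect like powers.
[t^0] = 0;  [t^1] = 2;  [t^2] = 2;  [t^3] = -2/3;  [t^4] = -2/3;  [t^5] = 2/5.

2*t^5/5 - 2*t^4/3 - 2*t^3/3 + 2*t^2 + 2*t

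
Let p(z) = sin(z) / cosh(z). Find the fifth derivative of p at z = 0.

36

Divide the numerator series by the denominator series (power-series long division).
From the series, [z^5] p = 3/10; multiply by 5! = 120 to get 36.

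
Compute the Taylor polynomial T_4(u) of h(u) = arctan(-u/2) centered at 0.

Use the known series and substitute for the argument.
h(0) = 0
h′(0) = -1/2
h′′(0) = 0
h′′′(0) = 1/4
h^(4)(0) = 0
Dividing each by k! gives the coefficients c_0, ..., c_4.

u^3/24 - u/2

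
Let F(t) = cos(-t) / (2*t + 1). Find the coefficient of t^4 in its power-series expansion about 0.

337/24

Multiply the numerator's expansion by the denominator's geometric series.
[t^0] = 1;  [t^1] = -2;  [t^2] = 7/2;  [t^3] = -7;  [t^4] = 337/24.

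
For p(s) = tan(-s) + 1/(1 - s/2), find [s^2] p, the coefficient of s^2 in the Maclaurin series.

1/4

Combine the two series term by term.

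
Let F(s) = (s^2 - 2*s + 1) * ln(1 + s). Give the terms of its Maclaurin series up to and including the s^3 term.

7*s^3/3 - 5*s^2/2 + s

Multiply each power in the prefactor through the base expansion.
F(0) = 0
F′(0) = 1
F′′(0) = -5
F′′′(0) = 14
Dividing each by k! gives the coefficients c_0, ..., c_3.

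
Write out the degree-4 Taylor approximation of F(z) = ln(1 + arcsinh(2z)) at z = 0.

-4*z^4/3 + 4*z^3/3 - 2*z^2 + 2*z

Plug the Maclaurin series of the inner function into that of the outer and collect terms.
F(0) = 0
F′(0) = 2
F′′(0) = -4
F′′′(0) = 8
F^(4)(0) = -32
Then c_k = F^(k)(0)/k! gives each Taylor coefficient.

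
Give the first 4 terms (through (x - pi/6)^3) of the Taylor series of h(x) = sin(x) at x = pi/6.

-sqrt(3)*(x - pi/6)^3/12 - (x - pi/6)^2/4 + sqrt(3)*(x - pi/6)/2 + 1/2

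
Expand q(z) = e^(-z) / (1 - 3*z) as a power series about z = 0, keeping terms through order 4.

Expand 1/(denominator) as a geometric series and multiply by the numerator's series.
q(0) = 1
q′(0) = 2
q′′(0) = 13
q′′′(0) = 116
q^(4)(0) = 1393
Dividing each by k! gives the coefficients c_0, ..., c_4.

1393*z^4/24 + 58*z^3/3 + 13*z^2/2 + 2*z + 1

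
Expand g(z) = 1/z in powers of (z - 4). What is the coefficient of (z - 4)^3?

-1/256

g(4) = 1/4
g′(4) = -1/16
g′′(4) = 1/32
g′′′(4) = -3/128
Then c_k = g^(k)(4)/k! gives each Taylor coefficient.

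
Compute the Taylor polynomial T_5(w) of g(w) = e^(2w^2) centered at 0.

g(0) = 1
g′(0) = 0
g′′(0) = 4
g′′′(0) = 0
g^(4)(0) = 48
g^(5)(0) = 0

2*w^4 + 2*w^2 + 1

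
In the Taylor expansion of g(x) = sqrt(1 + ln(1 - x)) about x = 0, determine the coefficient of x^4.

-143/384

Compose series: expand the inner function first, then feed it into the outer expansion.
[x^0] = 1;  [x^1] = -1/2;  [x^2] = -3/8;  [x^3] = -17/48;  [x^4] = -143/384.
So c_4 = g^(4)(0)/4! = -143/384.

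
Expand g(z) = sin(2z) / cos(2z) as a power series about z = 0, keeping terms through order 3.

Invert the denominator's series and multiply.

8*z^3/3 + 2*z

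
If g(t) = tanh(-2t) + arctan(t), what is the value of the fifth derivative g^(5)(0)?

-488

Expand each term separately and add.
The coefficient of t^5 in the expansion is -61/15, so g^(5)(0) = 5! * (-61/15) = -488.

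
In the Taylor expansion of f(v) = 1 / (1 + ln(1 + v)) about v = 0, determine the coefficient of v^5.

Expand as Σ (-1)^k u^k with u equal to the inner function's series.
f(0) = 1
f′(0) = -1
f′′(0) = 3
f′′′(0) = -14
f^(4)(0) = 88
f^(5)(0) = -694
The Taylor polynomial is Σ f^(k)(0)/k! · v^k.

-347/60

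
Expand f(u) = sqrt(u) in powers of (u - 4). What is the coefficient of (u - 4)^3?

1/512

c_3 = f′′′(4)/3! = 1/512.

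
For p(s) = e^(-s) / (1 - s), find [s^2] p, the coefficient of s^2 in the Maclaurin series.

Expand each factor separately, then convolve coefficients.
p(0) = 1
p′(0) = 0
p′′(0) = 1
Then c_k = p^(k)(0)/k! gives each Taylor coefficient.

1/2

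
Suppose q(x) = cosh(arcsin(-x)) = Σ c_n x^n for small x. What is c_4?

5/24

Let u equal the inner series; expand the outer function in u and truncate.
q(0) = 1
q′(0) = 0
q′′(0) = 1
q′′′(0) = 0
q^(4)(0) = 5
The Taylor polynomial is Σ q^(k)(0)/k! · x^k.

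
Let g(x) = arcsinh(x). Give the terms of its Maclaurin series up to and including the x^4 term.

Differentiate repeatedly and evaluate at the center.
[x^0] = 0;  [x^1] = 1;  [x^2] = 0;  [x^3] = -1/6;  [x^4] = 0.

-x^3/6 + x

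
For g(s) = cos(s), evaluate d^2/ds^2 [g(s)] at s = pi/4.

Use the known series and substitute for the argument.
The coefficient of (s - pi/4)^2 in the expansion is -sqrt(2)/4, so g′′(pi/4) = 2! * (-sqrt(2)/4) = -sqrt(2)/2.

-sqrt(2)/2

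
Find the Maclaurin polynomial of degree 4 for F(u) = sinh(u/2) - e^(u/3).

Expand each term separately and add.
F(0) = -1
F′(0) = 1/6
F′′(0) = -1/9
F′′′(0) = 19/216
F^(4)(0) = -1/81
Then c_k = F^(k)(0)/k! gives each Taylor coefficient.

-u^4/1944 + 19*u^3/1296 - u^2/18 + u/6 - 1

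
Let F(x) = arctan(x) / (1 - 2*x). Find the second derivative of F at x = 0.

4

Use 1/(1 - r) = Σ r^k on the denominator, then take the Cauchy product.
From the series, [x^2] F = 2; multiply by 2! = 2 to get 4.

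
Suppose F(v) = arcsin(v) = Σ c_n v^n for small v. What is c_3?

1/6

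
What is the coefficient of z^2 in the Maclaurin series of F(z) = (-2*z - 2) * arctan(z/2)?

-1

Shift and add copies of the series according to the polynomial's terms.
F(0) = 0
F′(0) = -1
F′′(0) = -2
Then c_k = F^(k)(0)/k! gives each Taylor coefficient.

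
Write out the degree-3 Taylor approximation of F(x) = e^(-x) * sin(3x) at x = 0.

-3*x^3 - 3*x^2 + 3*x

Multiply the two series term by term and collect like powers.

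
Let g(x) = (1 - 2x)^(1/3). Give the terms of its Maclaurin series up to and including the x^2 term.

-4*x^2/9 - 2*x/3 + 1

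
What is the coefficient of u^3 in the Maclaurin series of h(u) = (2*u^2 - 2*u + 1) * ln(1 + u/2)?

Shift and add copies of the series according to the polynomial's terms.
h(0) = 0
h′(0) = 1/2
h′′(0) = -9/4
h′′′(0) = 31/4
So c_3 = h′′′(0)/3! = 31/24.

31/24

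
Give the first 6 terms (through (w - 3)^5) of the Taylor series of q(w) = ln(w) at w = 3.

(w - 3)^5/1215 - (w - 3)^4/324 + (w - 3)^3/81 - (w - 3)^2/18 + (w - 3)/3 + ln(3)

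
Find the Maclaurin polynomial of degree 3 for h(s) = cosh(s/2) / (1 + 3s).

-219*s^3/8 + 73*s^2/8 - 3*s + 1

Multiply the two series term by term and collect like powers.
h(0) = 1
h′(0) = -3
h′′(0) = 73/4
h′′′(0) = -657/4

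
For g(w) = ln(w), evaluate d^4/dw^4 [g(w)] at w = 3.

The coefficient of (w - 3)^4 in the expansion is -1/324, so g^(4)(3) = 4! * (-1/324) = -2/27.

-2/27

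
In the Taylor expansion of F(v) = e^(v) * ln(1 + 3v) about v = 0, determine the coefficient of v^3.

Multiply the two series term by term and collect like powers.
F(0) = 0
F′(0) = 3
F′′(0) = -3
F′′′(0) = 36
So c_3 = F′′′(0)/3! = 6.

6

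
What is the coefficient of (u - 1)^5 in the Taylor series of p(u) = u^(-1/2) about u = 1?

Differentiate repeatedly and evaluate at the center.
p(1) = 1
p′(1) = -1/2
p′′(1) = 3/4
p′′′(1) = -15/8
p^(4)(1) = 105/16
p^(5)(1) = -945/32
Then c_k = p^(k)(1)/k! gives each Taylor coefficient.

-63/256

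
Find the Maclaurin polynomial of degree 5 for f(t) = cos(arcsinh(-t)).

Plug the Maclaurin series of the inner function into that of the outer and collect terms.
[t^0] = 1;  [t^1] = 0;  [t^2] = -1/2;  [t^3] = 0;  [t^4] = 5/24;  [t^5] = 0.

5*t^4/24 - t^2/2 + 1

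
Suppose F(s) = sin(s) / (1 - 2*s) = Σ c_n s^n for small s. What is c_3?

Multiply the numerator's expansion by the denominator's geometric series.
F(0) = 0
F′(0) = 1
F′′(0) = 4
F′′′(0) = 23

23/6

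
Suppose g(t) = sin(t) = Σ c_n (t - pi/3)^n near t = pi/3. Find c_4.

sqrt(3)/48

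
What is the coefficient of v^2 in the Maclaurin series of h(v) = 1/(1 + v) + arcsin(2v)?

Expand each term separately and add.
[v^0] = 1;  [v^1] = 1;  [v^2] = 1.

1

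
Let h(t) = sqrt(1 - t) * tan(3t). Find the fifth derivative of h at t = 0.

59823/16

Multiply the two series term by term and collect like powers.
From the series, [t^5] h = 19941/640; multiply by 5! = 120 to get 59823/16.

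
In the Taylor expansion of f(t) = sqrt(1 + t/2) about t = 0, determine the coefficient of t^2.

f(0) = 1
f′(0) = 1/4
f′′(0) = -1/16

-1/32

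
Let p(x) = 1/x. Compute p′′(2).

From the series, [(x - 2)^2] p = 1/8; multiply by 2! = 2 to get 1/4.

1/4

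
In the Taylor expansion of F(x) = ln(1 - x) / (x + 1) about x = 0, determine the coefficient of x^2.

Use 1/(1 - r) = Σ r^k on the denominator, then take the Cauchy product.

1/2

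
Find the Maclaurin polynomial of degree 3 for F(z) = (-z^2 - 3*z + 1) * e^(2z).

Multiply each power in the prefactor through the base expansion.
F(0) = 1
F′(0) = -1
F′′(0) = -10
F′′′(0) = -40
Then c_k = F^(k)(0)/k! gives each Taylor coefficient.

-20*z^3/3 - 5*z^2 - z + 1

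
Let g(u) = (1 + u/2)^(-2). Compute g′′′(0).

The coefficient of u^3 in the expansion is -1/2, so g′′′(0) = 3! * (-1/2) = -3.

-3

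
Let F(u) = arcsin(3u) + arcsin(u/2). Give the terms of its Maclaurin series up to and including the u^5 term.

23331*u^5/1280 + 217*u^3/48 + 7*u/2

Combine the two series term by term.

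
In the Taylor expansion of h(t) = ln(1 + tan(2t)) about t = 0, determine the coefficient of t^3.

16/3

Compose series: expand the inner function first, then feed it into the outer expansion.
h(0) = 0
h′(0) = 2
h′′(0) = -4
h′′′(0) = 32
So c_3 = h′′′(0)/3! = 16/3.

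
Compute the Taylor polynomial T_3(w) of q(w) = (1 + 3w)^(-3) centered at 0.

q(0) = 1
q′(0) = -9
q′′(0) = 108
q′′′(0) = -1620

-270*w^3 + 54*w^2 - 9*w + 1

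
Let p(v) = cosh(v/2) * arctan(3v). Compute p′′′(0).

-207/4

Take the Cauchy product of the two expansions.
The coefficient of v^3 in the expansion is -69/8, so p′′′(0) = 3! * (-69/8) = -207/4.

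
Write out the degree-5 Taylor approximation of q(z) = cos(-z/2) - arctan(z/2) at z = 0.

-z^5/160 + z^4/384 + z^3/24 - z^2/8 - z/2 + 1

Add the two expansions coefficient-wise.
q(0) = 1
q′(0) = -1/2
q′′(0) = -1/4
q′′′(0) = 1/4
q^(4)(0) = 1/16
q^(5)(0) = -3/4
Dividing each by k! gives the coefficients c_0, ..., c_5.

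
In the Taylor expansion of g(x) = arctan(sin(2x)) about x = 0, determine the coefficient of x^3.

-4

Plug the Maclaurin series of the inner function into that of the outer and collect terms.
g(0) = 0
g′(0) = 2
g′′(0) = 0
g′′′(0) = -24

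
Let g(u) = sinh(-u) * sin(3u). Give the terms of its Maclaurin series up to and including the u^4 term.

Write out both Maclaurin series and multiply, keeping only the needed powers.
g(0) = 0
g′(0) = 0
g′′(0) = -6
g′′′(0) = 0
g^(4)(0) = 96
Dividing each by k! gives the coefficients c_0, ..., c_4.

4*u^4 - 3*u^2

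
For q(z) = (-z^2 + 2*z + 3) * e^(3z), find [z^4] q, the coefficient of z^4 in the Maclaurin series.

Distribute the polynomial across the series and collect like powers.
q(0) = 3
q′(0) = 11
q′′(0) = 37
q′′′(0) = 117
q^(4)(0) = 351
So c_4 = q^(4)(0)/4! = 117/8.

117/8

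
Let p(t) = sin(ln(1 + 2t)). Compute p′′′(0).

Let u equal the inner series; expand the outer function in u and truncate.
The coefficient of t^3 in the expansion is 4/3, so p′′′(0) = 3! * (4/3) = 8.

8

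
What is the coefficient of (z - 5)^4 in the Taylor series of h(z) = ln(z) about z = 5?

-1/2500

[(z - 5)^0] = ln(5);  [(z - 5)^1] = 1/5;  [(z - 5)^2] = -1/50;  [(z - 5)^3] = 1/375;  [(z - 5)^4] = -1/2500.
So c_4 = h^(4)(5)/4! = -1/2500.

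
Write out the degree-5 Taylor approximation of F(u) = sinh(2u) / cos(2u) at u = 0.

Divide the numerator series by the denominator series (power-series long division).
F(0) = 0
F′(0) = 2
F′′(0) = 0
F′′′(0) = 32
F^(4)(0) = 0
F^(5)(0) = 1152

48*u^5/5 + 16*u^3/3 + 2*u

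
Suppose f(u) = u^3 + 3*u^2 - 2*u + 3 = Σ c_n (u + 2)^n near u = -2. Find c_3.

1

Differentiate repeatedly and evaluate at the center.
f(-2) = 11
f′(-2) = -2
f′′(-2) = -6
f′′′(-2) = 6
Then c_k = f^(k)(-2)/k! gives each Taylor coefficient.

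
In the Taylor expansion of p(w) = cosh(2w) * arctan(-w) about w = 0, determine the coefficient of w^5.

-1/5

Take the Cauchy product of the two expansions.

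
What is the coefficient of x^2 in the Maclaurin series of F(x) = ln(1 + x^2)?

1

Differentiate repeatedly and evaluate at the center.
F(0) = 0
F′(0) = 0
F′′(0) = 2
So c_2 = F′′(0)/2! = 1.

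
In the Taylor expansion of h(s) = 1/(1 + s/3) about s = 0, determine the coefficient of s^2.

c_2 = h′′(0)/2! = 1/9.

1/9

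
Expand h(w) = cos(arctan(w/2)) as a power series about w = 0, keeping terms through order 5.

3*w^4/128 - w^2/8 + 1

Substitute the inner expansion into the outer series and collect powers.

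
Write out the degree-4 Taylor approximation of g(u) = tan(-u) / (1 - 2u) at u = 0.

Write out both Maclaurin series and multiply, keeping only the needed powers.
[u^0] = 0;  [u^1] = -1;  [u^2] = -2;  [u^3] = -13/3;  [u^4] = -26/3.

-26*u^4/3 - 13*u^3/3 - 2*u^2 - u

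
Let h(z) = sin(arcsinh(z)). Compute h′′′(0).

-2

Compose series: expand the inner function first, then feed it into the outer expansion.
The coefficient of z^3 in the expansion is -1/3, so h′′′(0) = 3! * (-1/3) = -2.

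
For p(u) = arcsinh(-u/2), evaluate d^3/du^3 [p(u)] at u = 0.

1/8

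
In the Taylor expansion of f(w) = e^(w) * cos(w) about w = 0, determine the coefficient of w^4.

Expand each factor separately, then convolve coefficients.
f(0) = 1
f′(0) = 1
f′′(0) = 0
f′′′(0) = -2
f^(4)(0) = -4
Dividing each by k! gives the coefficients c_0, ..., c_4.

-1/6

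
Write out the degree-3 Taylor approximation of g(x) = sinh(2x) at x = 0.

g(0) = 0
g′(0) = 2
g′′(0) = 0
g′′′(0) = 8

4*x^3/3 + 2*x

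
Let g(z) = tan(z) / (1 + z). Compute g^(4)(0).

-32

Multiply the two series term by term and collect like powers.
The coefficient of z^4 in the expansion is -4/3, so g^(4)(0) = 4! * (-4/3) = -32.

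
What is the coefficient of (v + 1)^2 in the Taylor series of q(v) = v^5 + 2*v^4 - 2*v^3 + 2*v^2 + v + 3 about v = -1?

q(-1) = 7
q′(-1) = -12
q′′(-1) = 20

10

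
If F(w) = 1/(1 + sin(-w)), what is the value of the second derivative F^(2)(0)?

2

Plug the Maclaurin series of the inner function into that of the outer and collect terms.
The coefficient of w^2 in the expansion is 1, so F′′(0) = 2! * (1) = 2.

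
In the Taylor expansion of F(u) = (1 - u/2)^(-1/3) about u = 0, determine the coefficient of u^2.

Apply the Taylor formula c_k = f^(k)(a)/k!.
[u^0] = 1;  [u^1] = 1/6;  [u^2] = 1/18.

1/18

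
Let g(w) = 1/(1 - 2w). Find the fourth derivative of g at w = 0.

384

From the series, [w^4] g = 16; multiply by 4! = 24 to get 384.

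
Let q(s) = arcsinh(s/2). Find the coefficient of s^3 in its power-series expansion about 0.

Apply the Taylor formula c_k = f^(k)(a)/k!.
q(0) = 0
q′(0) = 1/2
q′′(0) = 0
q′′′(0) = -1/8
So c_3 = q′′′(0)/3! = -1/48.

-1/48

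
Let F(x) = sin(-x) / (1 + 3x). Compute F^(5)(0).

Expand each factor separately, then convolve coefficients.
From the series, [x^5] F = -9541/120; multiply by 5! = 120 to get -9541.

-9541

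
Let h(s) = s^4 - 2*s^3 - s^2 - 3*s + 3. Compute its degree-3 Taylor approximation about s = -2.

-10*(s + 2)^3 + 35*(s + 2)^2 - 55*(s + 2) + 37

h(-2) = 37
h′(-2) = -55
h′′(-2) = 70
h′′′(-2) = -60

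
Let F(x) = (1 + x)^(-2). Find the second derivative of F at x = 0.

From the series, [x^2] F = 3; multiply by 2! = 2 to get 6.

6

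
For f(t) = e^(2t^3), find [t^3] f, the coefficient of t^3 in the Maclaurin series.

Apply the Taylor formula c_k = f^(k)(a)/k!.
f(0) = 1
f′(0) = 0
f′′(0) = 0
f′′′(0) = 12
So c_3 = f′′′(0)/3! = 2.

2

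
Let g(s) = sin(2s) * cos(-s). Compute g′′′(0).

Write out both Maclaurin series and multiply, keeping only the needed powers.
From the series, [s^3] g = -7/3; multiply by 3! = 6 to get -14.

-14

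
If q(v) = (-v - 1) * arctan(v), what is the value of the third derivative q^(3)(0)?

2

Shift and add copies of the series according to the polynomial's terms.
The coefficient of v^3 in the expansion is 1/3, so q′′′(0) = 3! * (1/3) = 2.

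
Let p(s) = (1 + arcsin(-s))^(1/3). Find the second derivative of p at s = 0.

-2/9

Let u equal the inner series; expand the outer function in u and truncate.
From the series, [s^2] p = -1/9; multiply by 2! = 2 to get -2/9.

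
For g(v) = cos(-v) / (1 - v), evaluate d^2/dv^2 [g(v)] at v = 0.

Expand 1/(denominator) as a geometric series and multiply by the numerator's series.
The coefficient of v^2 in the expansion is 1/2, so g′′(0) = 2! * (1/2) = 1.

1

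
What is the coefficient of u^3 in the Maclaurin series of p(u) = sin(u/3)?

Use the known series and substitute for the argument.
p(0) = 0
p′(0) = 1/3
p′′(0) = 0
p′′′(0) = -1/27

-1/162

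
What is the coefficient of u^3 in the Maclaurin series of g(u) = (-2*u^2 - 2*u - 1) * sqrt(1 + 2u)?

-3/2

Multiply each power in the prefactor through the base expansion.
So c_3 = g′′′(0)/3! = -3/2.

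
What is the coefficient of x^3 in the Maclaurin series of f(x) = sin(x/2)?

-1/48

Apply the Taylor formula c_k = f^(k)(a)/k!.
[x^0] = 0;  [x^1] = 1/2;  [x^2] = 0;  [x^3] = -1/48.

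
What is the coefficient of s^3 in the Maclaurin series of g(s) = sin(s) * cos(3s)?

-14/3

Write out both Maclaurin series and multiply, keeping only the needed powers.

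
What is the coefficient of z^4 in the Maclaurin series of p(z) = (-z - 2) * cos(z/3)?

Multiply each power in the prefactor through the base expansion.
[z^0] = -2;  [z^1] = -1;  [z^2] = 1/9;  [z^3] = 1/18;  [z^4] = -1/972.
So c_4 = p^(4)(0)/4! = -1/972.

-1/972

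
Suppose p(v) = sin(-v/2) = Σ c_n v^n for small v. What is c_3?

1/48

Differentiate repeatedly and evaluate at the center.
[v^0] = 0;  [v^1] = -1/2;  [v^2] = 0;  [v^3] = 1/48.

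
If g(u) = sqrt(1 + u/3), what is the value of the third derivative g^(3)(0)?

1/72

From the series, [u^3] g = 1/432; multiply by 3! = 6 to get 1/72.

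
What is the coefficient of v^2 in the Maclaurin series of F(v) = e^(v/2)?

F(0) = 1
F′(0) = 1/2
F′′(0) = 1/4
So c_2 = F′′(0)/2! = 1/8.

1/8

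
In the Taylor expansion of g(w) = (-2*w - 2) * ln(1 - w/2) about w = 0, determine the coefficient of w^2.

5/4

Shift and add copies of the series according to the polynomial's terms.
g(0) = 0
g′(0) = 1
g′′(0) = 5/2
Dividing each by k! gives the coefficients c_0, ..., c_2.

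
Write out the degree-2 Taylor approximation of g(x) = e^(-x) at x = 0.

x^2/2 - x + 1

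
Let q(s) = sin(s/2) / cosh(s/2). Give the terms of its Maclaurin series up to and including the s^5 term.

3*s^5/320 - s^3/12 + s/2

Write the quotient as an unknown series and match coefficients against numerator = denominator · series.
q(0) = 0
q′(0) = 1/2
q′′(0) = 0
q′′′(0) = -1/2
q^(4)(0) = 0
q^(5)(0) = 9/8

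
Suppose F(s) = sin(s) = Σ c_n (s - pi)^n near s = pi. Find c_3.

1/6

F(pi) = 0
F′(pi) = -1
F′′(pi) = 0
F′′′(pi) = 1
The Taylor polynomial is Σ F^(k)(pi)/k! · (s - pi)^k.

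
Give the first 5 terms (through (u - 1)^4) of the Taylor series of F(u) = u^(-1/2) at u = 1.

Differentiate repeatedly and evaluate at the center.
F(1) = 1
F′(1) = -1/2
F′′(1) = 3/4
F′′′(1) = -15/8
F^(4)(1) = 105/16

35*(u - 1)^4/128 - 5*(u - 1)^3/16 + 3*(u - 1)^2/8 - (u - 1)/2 + 1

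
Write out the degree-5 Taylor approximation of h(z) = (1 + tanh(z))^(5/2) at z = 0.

Substitute the inner expansion into the outer series and collect powers.
h(0) = 1
h′(0) = 5/2
h′′(0) = 15/4
h′′′(0) = -25/8
h^(4)(0) = -495/16
h^(5)(0) = 125/32

25*z^5/768 - 165*z^4/128 - 25*z^3/48 + 15*z^2/8 + 5*z/2 + 1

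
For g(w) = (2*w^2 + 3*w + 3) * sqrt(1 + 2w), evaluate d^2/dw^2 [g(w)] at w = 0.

Distribute the polynomial across the series and collect like powers.
The coefficient of w^2 in the expansion is 7/2, so g′′(0) = 2! * (7/2) = 7.

7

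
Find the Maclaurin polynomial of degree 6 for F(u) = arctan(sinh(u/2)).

u^5/768 - u^3/48 + u/2

Compose series: expand the inner function first, then feed it into the outer expansion.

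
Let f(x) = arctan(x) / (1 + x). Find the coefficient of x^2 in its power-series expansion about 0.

-1

Write out both Maclaurin series and multiply, keeping only the needed powers.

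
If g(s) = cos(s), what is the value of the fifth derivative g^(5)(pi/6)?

-1/2

The coefficient of (s - pi/6)^5 in the expansion is -1/240, so g^(5)(pi/6) = 5! * (-1/240) = -1/2.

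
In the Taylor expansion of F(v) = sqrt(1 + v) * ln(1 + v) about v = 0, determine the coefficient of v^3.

-1/24

Take the Cauchy product of the two expansions.
[v^0] = 0;  [v^1] = 1;  [v^2] = 0;  [v^3] = -1/24.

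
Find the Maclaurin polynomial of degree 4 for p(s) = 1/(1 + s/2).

s^4/16 - s^3/8 + s^2/4 - s/2 + 1

Differentiate repeatedly and evaluate at the center.
p(0) = 1
p′(0) = -1/2
p′′(0) = 1/2
p′′′(0) = -3/4
p^(4)(0) = 3/2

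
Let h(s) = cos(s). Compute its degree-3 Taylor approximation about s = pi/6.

(s - pi/6)^3/12 - sqrt(3)*(s - pi/6)^2/4 - (s - pi/6)/2 + sqrt(3)/2

Compute the successive derivatives at the expansion point and divide by k!.
h(pi/6) = sqrt(3)/2
h′(pi/6) = -1/2
h′′(pi/6) = -sqrt(3)/2
h′′′(pi/6) = 1/2
The Taylor polynomial is Σ h^(k)(pi/6)/k! · (s - pi/6)^k.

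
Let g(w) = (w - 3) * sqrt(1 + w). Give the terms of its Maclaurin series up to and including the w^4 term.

23*w^4/128 - 5*w^3/16 + 7*w^2/8 - w/2 - 3

Multiply each power in the prefactor through the base expansion.
[w^0] = -3;  [w^1] = -1/2;  [w^2] = 7/8;  [w^3] = -5/16;  [w^4] = 23/128.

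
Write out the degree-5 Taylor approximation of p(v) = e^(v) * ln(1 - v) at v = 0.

-89*v^5/120 - v^4 - 4*v^3/3 - 3*v^2/2 - v

Multiply the two series term by term and collect like powers.
p(0) = 0
p′(0) = -1
p′′(0) = -3
p′′′(0) = -8
p^(4)(0) = -24
p^(5)(0) = -89
Then c_k = p^(k)(0)/k! gives each Taylor coefficient.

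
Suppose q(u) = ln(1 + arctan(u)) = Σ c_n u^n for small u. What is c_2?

Plug the Maclaurin series of the inner function into that of the outer and collect terms.
q(0) = 0
q′(0) = 1
q′′(0) = -1

-1/2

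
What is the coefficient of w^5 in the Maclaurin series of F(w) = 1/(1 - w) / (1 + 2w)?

Expand each factor separately, then convolve coefficients.
[w^0] = 1;  [w^1] = -1;  [w^2] = 3;  [w^3] = -5;  [w^4] = 11;  [w^5] = -21.
So c_5 = F^(5)(0)/5! = -21.

-21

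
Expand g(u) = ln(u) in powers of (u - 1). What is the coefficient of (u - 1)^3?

1/3

g(1) = 0
g′(1) = 1
g′′(1) = -1
g′′′(1) = 2
Dividing each by k! gives the coefficients c_0, ..., c_3.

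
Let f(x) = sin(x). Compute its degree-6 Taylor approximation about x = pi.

[(x - pi)^0] = 0;  [(x - pi)^1] = -1;  [(x - pi)^2] = 0;  [(x - pi)^3] = 1/6;  [(x - pi)^4] = 0;  [(x - pi)^5] = -1/120;  [(x - pi)^6] = 0.

-(x - pi)^5/120 + (x - pi)^3/6 - (x - pi)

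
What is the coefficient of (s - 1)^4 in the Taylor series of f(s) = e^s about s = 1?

f(1) = e
f′(1) = e
f′′(1) = e
f′′′(1) = e
f^(4)(1) = e

e/24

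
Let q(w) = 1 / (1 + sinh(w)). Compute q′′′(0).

-7

Write 1/(1+u) = 1 - u + u^2 - u^3 + ... and substitute the series for u.
The coefficient of w^3 in the expansion is -7/6, so q′′′(0) = 3! * (-7/6) = -7.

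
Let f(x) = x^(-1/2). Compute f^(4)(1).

105/16

Use the known series and substitute for the argument.
From the series, [(x - 1)^4] f = 35/128; multiply by 4! = 24 to get 105/16.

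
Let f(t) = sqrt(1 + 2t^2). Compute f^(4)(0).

Differentiate repeatedly and evaluate at the center.
The coefficient of t^4 in the expansion is -1/2, so f^(4)(0) = 4! * (-1/2) = -12.

-12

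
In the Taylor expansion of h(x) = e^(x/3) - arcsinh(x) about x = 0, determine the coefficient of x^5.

-1093/14580

Expand each term separately and add.
So c_5 = h^(5)(0)/5! = -1093/14580.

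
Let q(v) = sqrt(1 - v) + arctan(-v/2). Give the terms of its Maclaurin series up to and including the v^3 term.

Expand each term separately and add.

-v^3/48 - v^2/8 - v + 1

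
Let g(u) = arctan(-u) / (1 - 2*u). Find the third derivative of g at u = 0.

Multiply the numerator's expansion by the denominator's geometric series.
From the series, [u^3] g = -11/3; multiply by 3! = 6 to get -22.

-22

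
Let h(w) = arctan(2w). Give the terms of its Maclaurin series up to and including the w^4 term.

h(0) = 0
h′(0) = 2
h′′(0) = 0
h′′′(0) = -16
h^(4)(0) = 0

-8*w^3/3 + 2*w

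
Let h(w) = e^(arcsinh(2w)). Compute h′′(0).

4

Substitute the inner expansion into the outer series and collect powers.
The coefficient of w^2 in the expansion is 2, so h′′(0) = 2! * (2) = 4.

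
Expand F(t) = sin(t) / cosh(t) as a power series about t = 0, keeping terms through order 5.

3*t^5/10 - 2*t^3/3 + t

Divide the numerator series by the denominator series (power-series long division).
F(0) = 0
F′(0) = 1
F′′(0) = 0
F′′′(0) = -4
F^(4)(0) = 0
F^(5)(0) = 36
The Taylor polynomial is Σ F^(k)(0)/k! · t^k.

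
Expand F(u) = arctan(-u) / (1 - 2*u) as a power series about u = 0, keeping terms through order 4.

Expand 1/(denominator) as a geometric series and multiply by the numerator's series.
F(0) = 0
F′(0) = -1
F′′(0) = -4
F′′′(0) = -22
F^(4)(0) = -176
Dividing each by k! gives the coefficients c_0, ..., c_4.

-22*u^4/3 - 11*u^3/3 - 2*u^2 - u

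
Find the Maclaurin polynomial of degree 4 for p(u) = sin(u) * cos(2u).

-13*u^3/6 + u

Write out both Maclaurin series and multiply, keeping only the needed powers.
p(0) = 0
p′(0) = 1
p′′(0) = 0
p′′′(0) = -13
p^(4)(0) = 0
Then c_k = p^(k)(0)/k! gives each Taylor coefficient.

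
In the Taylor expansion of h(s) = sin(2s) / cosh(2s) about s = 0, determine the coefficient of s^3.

-16/3

Invert the denominator's series and multiply.
h(0) = 0
h′(0) = 2
h′′(0) = 0
h′′′(0) = -32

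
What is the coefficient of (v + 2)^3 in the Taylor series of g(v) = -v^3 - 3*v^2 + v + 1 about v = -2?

-1

[(v + 2)^0] = -5;  [(v + 2)^1] = 1;  [(v + 2)^2] = 3;  [(v + 2)^3] = -1.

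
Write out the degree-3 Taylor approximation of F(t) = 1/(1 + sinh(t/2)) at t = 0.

Let u equal the inner series; expand the outer function in u and truncate.
F(0) = 1
F′(0) = -1/2
F′′(0) = 1/2
F′′′(0) = -7/8

-7*t^3/48 + t^2/4 - t/2 + 1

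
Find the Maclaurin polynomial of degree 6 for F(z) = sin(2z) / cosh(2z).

48*z^5/5 - 16*z^3/3 + 2*z

Divide the numerator series by the denominator series (power-series long division).
F(0) = 0
F′(0) = 2
F′′(0) = 0
F′′′(0) = -32
F^(4)(0) = 0
F^(5)(0) = 1152
F^(6)(0) = 0
Dividing each by k! gives the coefficients c_0, ..., c_6.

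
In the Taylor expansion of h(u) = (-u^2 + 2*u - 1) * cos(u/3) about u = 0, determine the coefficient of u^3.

Distribute the polynomial across the series and collect like powers.
[u^0] = -1;  [u^1] = 2;  [u^2] = -17/18;  [u^3] = -1/9.

-1/9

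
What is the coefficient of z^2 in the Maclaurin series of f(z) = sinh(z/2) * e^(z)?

Multiply the two series term by term and collect like powers.
f(0) = 0
f′(0) = 1/2
f′′(0) = 1
So c_2 = f′′(0)/2! = 1/2.

1/2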